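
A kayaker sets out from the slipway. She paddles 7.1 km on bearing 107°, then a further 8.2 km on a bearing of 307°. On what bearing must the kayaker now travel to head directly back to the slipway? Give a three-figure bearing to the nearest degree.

185°

Leg 1 (107°, 7.1 km): east 7.1 sin 107° = 6.79, north 7.1 cos 107° = -2.08
Leg 2 (307°, 8.2 km): east 8.2 sin 307° = -6.55, north 8.2 cos 307° = 4.93
Net displacement: 0.24 east, 2.86 north. Direction back to start is (-0.24, -2.86): bearing = atan2(-0.24, -2.86) mod 360° = 184.82° ≈ 185°.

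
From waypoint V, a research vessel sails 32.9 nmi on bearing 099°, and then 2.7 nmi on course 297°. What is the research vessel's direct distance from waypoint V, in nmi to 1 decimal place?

30.3 nmi

Leg 1 (099°, 32.9 nmi): east 32.9 sin 99° = 32.49, north 32.9 cos 99° = -5.15
Leg 2 (297°, 2.7 nmi): east 2.7 sin 297° = -2.41, north 2.7 cos 297° = 1.23
Net: 30.09 east, -3.92 north. Distance = √((30.09)² + (-3.92)²) = 30.344 nmi.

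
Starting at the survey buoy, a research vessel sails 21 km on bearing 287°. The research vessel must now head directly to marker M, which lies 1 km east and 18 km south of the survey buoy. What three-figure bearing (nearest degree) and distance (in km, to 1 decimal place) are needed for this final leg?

Leg 1 (287°, 21 km): east 21 sin 287° = -20.08, north 21 cos 287° = 6.14
Current position: (-20.08, 6.14). Target: (1, -18). Remaining: Δeast = 21.08, Δnorth = -24.14.
Bearing = atan2(21.08, -24.14) mod 360° = 138.87°; distance = √((21.08)² + (-24.14)²) = 32.050 km.

139°, 32.0 km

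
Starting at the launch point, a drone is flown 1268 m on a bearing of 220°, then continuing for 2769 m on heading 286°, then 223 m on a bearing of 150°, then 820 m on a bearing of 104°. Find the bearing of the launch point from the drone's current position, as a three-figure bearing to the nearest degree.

077°

Leg 1 (220°, 1268 m): east 1268 sin 220° = -815.05, north 1268 cos 220° = -971.34
Leg 2 (286°, 2769 m): east 2769 sin 286° = -2661.73, north 2769 cos 286° = 763.24
Leg 3 (150°, 223 m): east 223 sin 150° = 111.50, north 223 cos 150° = -193.12
Leg 4 (104°, 820 m): east 820 sin 104° = 795.64, north 820 cos 104° = -198.38
Net displacement: -2569.65 east, -599.60 north. Direction back to start is (2569.65, 599.60): bearing = atan2(2569.65, 599.60) mod 360° = 76.87° ≈ 077°.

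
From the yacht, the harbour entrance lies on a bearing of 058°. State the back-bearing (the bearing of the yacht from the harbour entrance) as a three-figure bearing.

238°

Back-bearing = 058° + 180° = 238°.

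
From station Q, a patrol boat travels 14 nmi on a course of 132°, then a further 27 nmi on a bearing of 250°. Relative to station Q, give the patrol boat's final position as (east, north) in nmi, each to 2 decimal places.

(-14.97, -18.60)

Leg 1 (132°, 14 nmi): east 14 sin 132° = 10.40, north 14 cos 132° = -9.37
Leg 2 (250°, 27 nmi): east 27 sin 250° = -25.37, north 27 cos 250° = -9.23
Summing: -14.97 nmi east, -18.60 nmi north → (-14.97, -18.60).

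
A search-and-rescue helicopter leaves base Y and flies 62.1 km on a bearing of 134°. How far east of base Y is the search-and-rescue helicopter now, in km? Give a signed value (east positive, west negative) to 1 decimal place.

Leg 1 (134°, 62.1 km): east 62.1 sin 134° = 44.67, north 62.1 cos 134° = -43.14
Net east component: 44.67 km.

44.7 km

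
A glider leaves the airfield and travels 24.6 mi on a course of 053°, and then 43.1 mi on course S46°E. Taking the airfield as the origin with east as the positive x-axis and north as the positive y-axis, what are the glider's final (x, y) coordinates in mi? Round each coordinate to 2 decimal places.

Leg 1 (053°, 24.6 mi): east 24.6 sin 53° = 19.65, north 24.6 cos 53° = 14.80
Leg 2 (S46°E, 43.1 mi): east 43.1 sin 134° = 31.00, north 43.1 cos 134° = -29.94
Summing: 50.65 mi east, -15.14 mi north → (50.65, -15.14).

(50.65, -15.14)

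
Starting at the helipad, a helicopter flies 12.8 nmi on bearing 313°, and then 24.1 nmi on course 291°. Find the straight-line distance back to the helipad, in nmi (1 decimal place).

36.3 nmi

Leg 1 (313°, 12.8 nmi): east 12.8 sin 313° = -9.36, north 12.8 cos 313° = 8.73
Leg 2 (291°, 24.1 nmi): east 24.1 sin 291° = -22.50, north 24.1 cos 291° = 8.64
Net: -31.86 east, 17.37 north. Distance = √((-31.86)² + (17.37)²) = 36.286 nmi.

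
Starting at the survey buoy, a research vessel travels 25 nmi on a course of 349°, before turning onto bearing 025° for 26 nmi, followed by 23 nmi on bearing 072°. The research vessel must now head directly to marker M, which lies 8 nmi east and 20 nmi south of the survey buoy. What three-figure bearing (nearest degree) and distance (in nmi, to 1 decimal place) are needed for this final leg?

Leg 1 (349°, 25 nmi): east 25 sin 349° = -4.77, north 25 cos 349° = 24.54
Leg 2 (025°, 26 nmi): east 26 sin 25° = 10.99, north 26 cos 25° = 23.56
Leg 3 (072°, 23 nmi): east 23 sin 72° = 21.87, north 23 cos 72° = 7.11
Current position: (28.09, 55.21). Target: (8, -20). Remaining: Δeast = -20.09, Δnorth = -75.21.
Bearing = atan2(-20.09, -75.21) mod 360° = 194.96°; distance = √((-20.09)² + (-75.21)²) = 77.850 nmi.

195°, 77.8 nmi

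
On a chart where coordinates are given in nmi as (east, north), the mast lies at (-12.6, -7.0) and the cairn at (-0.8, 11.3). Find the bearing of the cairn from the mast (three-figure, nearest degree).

033°

Δeast = -0.8 − -12.6 = 11.80; Δnorth = 11.3 − -7.0 = 18.30.
Bearing = atan2(Δeast, Δnorth) mod 360° = 32.81° ≈ 033°.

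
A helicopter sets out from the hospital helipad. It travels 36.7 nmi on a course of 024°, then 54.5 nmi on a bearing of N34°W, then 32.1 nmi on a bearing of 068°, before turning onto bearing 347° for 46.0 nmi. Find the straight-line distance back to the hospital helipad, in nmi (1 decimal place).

135.6 nmi

Leg 1 (024°, 36.7 nmi): east 36.7 sin 24° = 14.93, north 36.7 cos 24° = 33.53
Leg 2 (N34°W, 54.5 nmi): east 54.5 sin 326° = -30.48, north 54.5 cos 326° = 45.18
Leg 3 (068°, 32.1 nmi): east 32.1 sin 68° = 29.76, north 32.1 cos 68° = 12.02
Leg 4 (347°, 46.0 nmi): east 46.0 sin 347° = -10.35, north 46.0 cos 347° = 44.82
Net: 3.87 east, 135.56 north. Distance = √((3.87)² + (135.56)²) = 135.611 nmi.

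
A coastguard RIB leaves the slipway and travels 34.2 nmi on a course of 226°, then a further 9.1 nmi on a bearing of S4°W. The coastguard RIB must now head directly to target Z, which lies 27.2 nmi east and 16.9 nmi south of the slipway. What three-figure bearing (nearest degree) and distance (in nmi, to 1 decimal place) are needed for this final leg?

073°, 54.8 nmi

Leg 1 (226°, 34.2 nmi): east 34.2 sin 226° = -24.60, north 34.2 cos 226° = -23.76
Leg 2 (S4°W, 9.1 nmi): east 9.1 sin 184° = -0.63, north 9.1 cos 184° = -9.08
Current position: (-25.24, -32.84). Target: (27.2, -16.9). Remaining: Δeast = 52.44, Δnorth = 15.94.
Bearing = atan2(52.44, 15.94) mod 360° = 73.10°; distance = √((52.44)² + (15.94)²) = 54.804 nmi.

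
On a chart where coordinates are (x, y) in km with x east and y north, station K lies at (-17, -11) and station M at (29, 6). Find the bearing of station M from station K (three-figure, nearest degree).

070°

Δeast = 29 − -17 = 46.00; Δnorth = 6 − -11 = 17.00.
Bearing = atan2(Δeast, Δnorth) mod 360° = 69.72° ≈ 070°.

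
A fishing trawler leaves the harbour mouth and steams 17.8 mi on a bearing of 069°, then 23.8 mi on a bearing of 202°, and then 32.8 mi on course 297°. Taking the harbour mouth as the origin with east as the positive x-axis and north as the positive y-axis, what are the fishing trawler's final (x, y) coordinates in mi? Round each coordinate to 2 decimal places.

(-21.52, -0.80)

Leg 1 (069°, 17.8 mi): east 17.8 sin 69° = 16.62, north 17.8 cos 69° = 6.38
Leg 2 (202°, 23.8 mi): east 23.8 sin 202° = -8.92, north 23.8 cos 202° = -22.07
Leg 3 (297°, 32.8 mi): east 32.8 sin 297° = -29.23, north 32.8 cos 297° = 14.89
Summing: -21.52 mi east, -0.80 mi north → (-21.52, -0.80).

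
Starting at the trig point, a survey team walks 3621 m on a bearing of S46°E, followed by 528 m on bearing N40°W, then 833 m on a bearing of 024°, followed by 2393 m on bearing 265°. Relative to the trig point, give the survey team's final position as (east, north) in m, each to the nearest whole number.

Leg 1 (S46°E, 3621 m): east 3621 sin 134° = 2604.73, north 3621 cos 134° = -2515.36
Leg 2 (N40°W, 528 m): east 528 sin 320° = -339.39, north 528 cos 320° = 404.47
Leg 3 (024°, 833 m): east 833 sin 24° = 338.81, north 833 cos 24° = 760.98
Leg 4 (265°, 2393 m): east 2393 sin 265° = -2383.89, north 2393 cos 265° = -208.56
Summing: 220.26 m east, -1558.47 m north → (220, -1558).

(220, -1558)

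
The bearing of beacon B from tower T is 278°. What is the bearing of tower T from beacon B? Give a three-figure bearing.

098°

Back-bearing = 278° − 180° = 098°.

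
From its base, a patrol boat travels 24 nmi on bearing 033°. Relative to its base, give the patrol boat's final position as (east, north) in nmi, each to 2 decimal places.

(13.07, 20.13)

Leg 1 (033°, 24 nmi): east 24 sin 33° = 13.07, north 24 cos 33° = 20.13
Summing: 13.07 nmi east, 20.13 nmi north → (13.07, 20.13).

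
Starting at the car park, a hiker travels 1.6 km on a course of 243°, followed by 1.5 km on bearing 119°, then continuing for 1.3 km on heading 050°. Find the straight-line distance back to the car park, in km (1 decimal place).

1.1 km

Leg 1 (243°, 1.6 km): east 1.6 sin 243° = -1.43, north 1.6 cos 243° = -0.73
Leg 2 (119°, 1.5 km): east 1.5 sin 119° = 1.31, north 1.5 cos 119° = -0.73
Leg 3 (050°, 1.3 km): east 1.3 sin 50° = 1.00, north 1.3 cos 50° = 0.84
Net: 0.88 east, -0.62 north. Distance = √((0.88)² + (-0.62)²) = 1.077 km.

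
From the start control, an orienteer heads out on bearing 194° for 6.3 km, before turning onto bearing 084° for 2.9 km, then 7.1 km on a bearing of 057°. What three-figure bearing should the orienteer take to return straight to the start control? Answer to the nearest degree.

Leg 1 (194°, 6.3 km): east 6.3 sin 194° = -1.52, north 6.3 cos 194° = -6.11
Leg 2 (084°, 2.9 km): east 2.9 sin 84° = 2.88, north 2.9 cos 84° = 0.30
Leg 3 (057°, 7.1 km): east 7.1 sin 57° = 5.95, north 7.1 cos 57° = 3.87
Net displacement: 7.31 east, -1.94 north. Direction back to start is (-7.31, 1.94): bearing = atan2(-7.31, 1.94) mod 360° = 284.87° ≈ 285°.

285°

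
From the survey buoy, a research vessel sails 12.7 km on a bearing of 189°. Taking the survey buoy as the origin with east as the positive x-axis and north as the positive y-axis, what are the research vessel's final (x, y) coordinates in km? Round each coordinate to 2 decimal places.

Leg 1 (189°, 12.7 km): east 12.7 sin 189° = -1.99, north 12.7 cos 189° = -12.54
Summing: -1.99 km east, -12.54 km north → (-1.99, -12.54).

(-1.99, -12.54)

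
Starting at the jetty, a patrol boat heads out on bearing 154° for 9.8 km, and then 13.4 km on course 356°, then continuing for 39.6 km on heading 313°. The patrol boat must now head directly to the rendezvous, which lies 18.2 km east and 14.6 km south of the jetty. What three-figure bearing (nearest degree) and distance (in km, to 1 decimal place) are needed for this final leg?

Leg 1 (154°, 9.8 km): east 9.8 sin 154° = 4.30, north 9.8 cos 154° = -8.81
Leg 2 (356°, 13.4 km): east 13.4 sin 356° = -0.93, north 13.4 cos 356° = 13.37
Leg 3 (313°, 39.6 km): east 39.6 sin 313° = -28.96, north 39.6 cos 313° = 27.01
Current position: (-25.60, 31.57). Target: (18.2, -14.6). Remaining: Δeast = 43.80, Δnorth = -46.17.
Bearing = atan2(43.80, -46.17) mod 360° = 136.51°; distance = √((43.80)² + (-46.17)²) = 63.638 km.

137°, 63.6 km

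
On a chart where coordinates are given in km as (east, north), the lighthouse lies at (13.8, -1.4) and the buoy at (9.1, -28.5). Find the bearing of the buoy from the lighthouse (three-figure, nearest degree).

Δeast = 9.1 − 13.8 = -4.70; Δnorth = -28.5 − -1.4 = -27.10.
Bearing = atan2(Δeast, Δnorth) mod 360° = 189.84° ≈ 190°.

190°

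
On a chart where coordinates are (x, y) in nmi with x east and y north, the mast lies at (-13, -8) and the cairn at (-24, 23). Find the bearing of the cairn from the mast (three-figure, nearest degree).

Δeast = -24 − -13 = -11.00; Δnorth = 23 − -8 = 31.00.
Bearing = atan2(Δeast, Δnorth) mod 360° = 340.46° ≈ 340°.

340°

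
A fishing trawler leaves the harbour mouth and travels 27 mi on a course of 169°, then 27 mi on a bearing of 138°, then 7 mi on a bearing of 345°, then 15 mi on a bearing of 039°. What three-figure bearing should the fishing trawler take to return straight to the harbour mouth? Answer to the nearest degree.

Leg 1 (169°, 27 mi): east 27 sin 169° = 5.15, north 27 cos 169° = -26.50
Leg 2 (138°, 27 mi): east 27 sin 138° = 18.07, north 27 cos 138° = -20.06
Leg 3 (345°, 7 mi): east 7 sin 345° = -1.81, north 7 cos 345° = 6.76
Leg 4 (039°, 15 mi): east 15 sin 39° = 9.44, north 15 cos 39° = 11.66
Net displacement: 30.85 east, -28.15 north. Direction back to start is (-30.85, 28.15): bearing = atan2(-30.85, 28.15) mod 360° = 312.38° ≈ 312°.

312°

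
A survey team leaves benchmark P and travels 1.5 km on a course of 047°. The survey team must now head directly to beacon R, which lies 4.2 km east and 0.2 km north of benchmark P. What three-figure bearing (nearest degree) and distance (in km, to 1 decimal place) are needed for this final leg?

Leg 1 (047°, 1.5 km): east 1.5 sin 47° = 1.10, north 1.5 cos 47° = 1.02
Current position: (1.10, 1.02). Target: (4.2, 0.2). Remaining: Δeast = 3.10, Δnorth = -0.82.
Bearing = atan2(3.10, -0.82) mod 360° = 104.85°; distance = √((3.10)² + (-0.82)²) = 3.210 km.

105°, 3.2 km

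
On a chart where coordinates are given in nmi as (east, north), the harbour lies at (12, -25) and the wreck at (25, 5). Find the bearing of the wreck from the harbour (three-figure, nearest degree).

Δeast = 25 − 12 = 13.00; Δnorth = 5 − -25 = 30.00.
Bearing = atan2(Δeast, Δnorth) mod 360° = 23.43° ≈ 023°.

023°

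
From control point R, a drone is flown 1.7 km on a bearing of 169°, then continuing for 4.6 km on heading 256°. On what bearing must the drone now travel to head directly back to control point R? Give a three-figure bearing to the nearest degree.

Leg 1 (169°, 1.7 km): east 1.7 sin 169° = 0.32, north 1.7 cos 169° = -1.67
Leg 2 (256°, 4.6 km): east 4.6 sin 256° = -4.46, north 4.6 cos 256° = -1.11
Net displacement: -4.14 east, -2.78 north. Direction back to start is (4.14, 2.78): bearing = atan2(4.14, 2.78) mod 360° = 56.10° ≈ 056°.

056°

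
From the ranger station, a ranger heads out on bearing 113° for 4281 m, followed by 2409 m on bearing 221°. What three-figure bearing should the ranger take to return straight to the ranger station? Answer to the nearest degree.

326°

Leg 1 (113°, 4281 m): east 4281 sin 113° = 3940.68, north 4281 cos 113° = -1672.72
Leg 2 (221°, 2409 m): east 2409 sin 221° = -1580.45, north 2409 cos 221° = -1818.10
Net displacement: 2360.24 east, -3490.82 north. Direction back to start is (-2360.24, 3490.82): bearing = atan2(-2360.24, 3490.82) mod 360° = 325.94° ≈ 326°.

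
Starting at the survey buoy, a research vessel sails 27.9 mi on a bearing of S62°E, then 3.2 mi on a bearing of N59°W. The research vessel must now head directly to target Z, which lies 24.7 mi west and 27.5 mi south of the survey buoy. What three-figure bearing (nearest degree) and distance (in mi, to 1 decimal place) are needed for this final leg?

251°, 49.3 mi

Leg 1 (S62°E, 27.9 mi): east 27.9 sin 118° = 24.63, north 27.9 cos 118° = -13.10
Leg 2 (N59°W, 3.2 mi): east 3.2 sin 301° = -2.74, north 3.2 cos 301° = 1.65
Current position: (21.89, -11.45). Target: (-24.7, -27.5). Remaining: Δeast = -46.59, Δnorth = -16.05.
Bearing = atan2(-46.59, -16.05) mod 360° = 250.99°; distance = √((-46.59)² + (-16.05)²) = 49.278 mi.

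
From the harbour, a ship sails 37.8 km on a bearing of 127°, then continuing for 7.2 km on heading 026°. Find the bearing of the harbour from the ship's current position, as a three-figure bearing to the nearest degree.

Leg 1 (127°, 37.8 km): east 37.8 sin 127° = 30.19, north 37.8 cos 127° = -22.75
Leg 2 (026°, 7.2 km): east 7.2 sin 26° = 3.16, north 7.2 cos 26° = 6.47
Net displacement: 33.34 east, -16.28 north. Direction back to start is (-33.34, 16.28): bearing = atan2(-33.34, 16.28) mod 360° = 296.02° ≈ 296°.

296°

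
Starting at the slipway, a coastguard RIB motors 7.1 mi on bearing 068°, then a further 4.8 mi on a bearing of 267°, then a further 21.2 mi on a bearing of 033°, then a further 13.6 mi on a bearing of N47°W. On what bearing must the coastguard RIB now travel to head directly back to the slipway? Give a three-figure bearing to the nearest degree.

187°

Leg 1 (068°, 7.1 mi): east 7.1 sin 68° = 6.58, north 7.1 cos 68° = 2.66
Leg 2 (267°, 4.8 mi): east 4.8 sin 267° = -4.79, north 4.8 cos 267° = -0.25
Leg 3 (033°, 21.2 mi): east 21.2 sin 33° = 11.55, north 21.2 cos 33° = 17.78
Leg 4 (N47°W, 13.6 mi): east 13.6 sin 313° = -9.95, north 13.6 cos 313° = 9.28
Net displacement: 3.39 east, 29.46 north. Direction back to start is (-3.39, -29.46): bearing = atan2(-3.39, -29.46) mod 360° = 186.56° ≈ 187°.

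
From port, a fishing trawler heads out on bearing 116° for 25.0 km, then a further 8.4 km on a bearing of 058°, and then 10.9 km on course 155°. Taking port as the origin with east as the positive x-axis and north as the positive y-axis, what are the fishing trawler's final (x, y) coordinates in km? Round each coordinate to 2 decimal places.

(34.20, -16.39)

Leg 1 (116°, 25.0 km): east 25.0 sin 116° = 22.47, north 25.0 cos 116° = -10.96
Leg 2 (058°, 8.4 km): east 8.4 sin 58° = 7.12, north 8.4 cos 58° = 4.45
Leg 3 (155°, 10.9 km): east 10.9 sin 155° = 4.61, north 10.9 cos 155° = -9.88
Summing: 34.20 km east, -16.39 km north → (34.20, -16.39).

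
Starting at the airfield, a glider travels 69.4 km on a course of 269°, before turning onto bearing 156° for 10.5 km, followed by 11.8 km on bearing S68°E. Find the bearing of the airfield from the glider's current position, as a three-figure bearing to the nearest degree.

074°

Leg 1 (269°, 69.4 km): east 69.4 sin 269° = -69.39, north 69.4 cos 269° = -1.21
Leg 2 (156°, 10.5 km): east 10.5 sin 156° = 4.27, north 10.5 cos 156° = -9.59
Leg 3 (S68°E, 11.8 km): east 11.8 sin 112° = 10.94, north 11.8 cos 112° = -4.42
Net displacement: -54.18 east, -15.22 north. Direction back to start is (54.18, 15.22): bearing = atan2(54.18, 15.22) mod 360° = 74.30° ≈ 074°.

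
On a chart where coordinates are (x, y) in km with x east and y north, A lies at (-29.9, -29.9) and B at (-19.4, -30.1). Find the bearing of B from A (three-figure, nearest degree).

091°

Δeast = -19.4 − -29.9 = 10.50; Δnorth = -30.1 − -29.9 = -0.20.
Bearing = atan2(Δeast, Δnorth) mod 360° = 91.09° ≈ 091°.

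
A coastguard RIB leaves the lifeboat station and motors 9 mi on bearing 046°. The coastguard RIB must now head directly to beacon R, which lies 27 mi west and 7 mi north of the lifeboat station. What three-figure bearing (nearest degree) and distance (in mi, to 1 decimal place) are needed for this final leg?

271°, 33.5 mi

Leg 1 (046°, 9 mi): east 9 sin 46° = 6.47, north 9 cos 46° = 6.25
Current position: (6.47, 6.25). Target: (-27, 7). Remaining: Δeast = -33.47, Δnorth = 0.75.
Bearing = atan2(-33.47, 0.75) mod 360° = 271.28°; distance = √((-33.47)² + (0.75)²) = 33.482 mi.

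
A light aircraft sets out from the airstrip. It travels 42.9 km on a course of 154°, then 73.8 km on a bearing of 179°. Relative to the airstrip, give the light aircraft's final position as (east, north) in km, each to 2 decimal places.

(20.09, -112.35)

Leg 1 (154°, 42.9 km): east 42.9 sin 154° = 18.81, north 42.9 cos 154° = -38.56
Leg 2 (179°, 73.8 km): east 73.8 sin 179° = 1.29, north 73.8 cos 179° = -73.79
Summing: 20.09 km east, -112.35 km north → (20.09, -112.35).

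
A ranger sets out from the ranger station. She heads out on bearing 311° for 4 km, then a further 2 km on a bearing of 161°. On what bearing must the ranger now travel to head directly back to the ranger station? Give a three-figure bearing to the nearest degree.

107°

Leg 1 (311°, 4 km): east 4 sin 311° = -3.02, north 4 cos 311° = 2.62
Leg 2 (161°, 2 km): east 2 sin 161° = 0.65, north 2 cos 161° = -1.89
Net displacement: -2.37 east, 0.73 north. Direction back to start is (2.37, -0.73): bearing = atan2(2.37, -0.73) mod 360° = 107.21° ≈ 107°.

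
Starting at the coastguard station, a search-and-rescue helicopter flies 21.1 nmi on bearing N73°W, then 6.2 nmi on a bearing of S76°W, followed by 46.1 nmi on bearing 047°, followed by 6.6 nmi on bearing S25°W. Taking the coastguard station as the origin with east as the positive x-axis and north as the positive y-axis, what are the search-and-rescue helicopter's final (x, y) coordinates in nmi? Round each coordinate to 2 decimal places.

(4.73, 30.13)

Leg 1 (N73°W, 21.1 nmi): east 21.1 sin 287° = -20.18, north 21.1 cos 287° = 6.17
Leg 2 (S76°W, 6.2 nmi): east 6.2 sin 256° = -6.02, north 6.2 cos 256° = -1.50
Leg 3 (047°, 46.1 nmi): east 46.1 sin 47° = 33.72, north 46.1 cos 47° = 31.44
Leg 4 (S25°W, 6.6 nmi): east 6.6 sin 205° = -2.79, north 6.6 cos 205° = -5.98
Summing: 4.73 nmi east, 30.13 nmi north → (4.73, 30.13).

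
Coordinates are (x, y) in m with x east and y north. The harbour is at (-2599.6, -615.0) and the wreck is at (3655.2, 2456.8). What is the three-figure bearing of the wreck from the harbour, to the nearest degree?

064°

Δeast = 3655.2 − -2599.6 = 6254.80; Δnorth = 2456.8 − -615.0 = 3071.80.
Bearing = atan2(Δeast, Δnorth) mod 360° = 63.84° ≈ 064°.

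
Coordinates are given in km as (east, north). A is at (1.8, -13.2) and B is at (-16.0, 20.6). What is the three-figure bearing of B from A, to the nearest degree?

332°

Δeast = -16.0 − 1.8 = -17.80; Δnorth = 20.6 − -13.2 = 33.80.
Bearing = atan2(Δeast, Δnorth) mod 360° = 332.23° ≈ 332°.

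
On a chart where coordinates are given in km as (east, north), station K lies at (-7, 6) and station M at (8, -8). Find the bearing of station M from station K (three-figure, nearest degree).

Δeast = 8 − -7 = 15.00; Δnorth = -8 − 6 = -14.00.
Bearing = atan2(Δeast, Δnorth) mod 360° = 133.03° ≈ 133°.

133°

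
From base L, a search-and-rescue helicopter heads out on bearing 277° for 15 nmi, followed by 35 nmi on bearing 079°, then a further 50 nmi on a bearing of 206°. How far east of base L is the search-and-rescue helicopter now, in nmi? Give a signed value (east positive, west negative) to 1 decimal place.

Leg 1 (277°, 15 nmi): east 15 sin 277° = -14.89, north 15 cos 277° = 1.83
Leg 2 (079°, 35 nmi): east 35 sin 79° = 34.36, north 35 cos 79° = 6.68
Leg 3 (206°, 50 nmi): east 50 sin 206° = -21.92, north 50 cos 206° = -44.94
Net east component: -2.45 nmi.

-2.4 nmi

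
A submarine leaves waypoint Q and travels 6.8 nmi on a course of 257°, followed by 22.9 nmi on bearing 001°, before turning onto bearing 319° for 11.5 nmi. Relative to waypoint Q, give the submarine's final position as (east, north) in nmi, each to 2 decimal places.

(-13.77, 30.05)

Leg 1 (257°, 6.8 nmi): east 6.8 sin 257° = -6.63, north 6.8 cos 257° = -1.53
Leg 2 (001°, 22.9 nmi): east 22.9 sin 1° = 0.40, north 22.9 cos 1° = 22.90
Leg 3 (319°, 11.5 nmi): east 11.5 sin 319° = -7.54, north 11.5 cos 319° = 8.68
Summing: -13.77 nmi east, 30.05 nmi north → (-13.77, 30.05).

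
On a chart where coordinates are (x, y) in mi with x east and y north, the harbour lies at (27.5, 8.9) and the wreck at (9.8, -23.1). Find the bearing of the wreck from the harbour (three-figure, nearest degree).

Δeast = 9.8 − 27.5 = -17.70; Δnorth = -23.1 − 8.9 = -32.00.
Bearing = atan2(Δeast, Δnorth) mod 360° = 208.95° ≈ 209°.

209°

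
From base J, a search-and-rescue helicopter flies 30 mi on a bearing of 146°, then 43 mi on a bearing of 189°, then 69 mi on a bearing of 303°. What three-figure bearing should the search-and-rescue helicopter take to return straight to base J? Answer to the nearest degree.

058°

Leg 1 (146°, 30 mi): east 30 sin 146° = 16.78, north 30 cos 146° = -24.87
Leg 2 (189°, 43 mi): east 43 sin 189° = -6.73, north 43 cos 189° = -42.47
Leg 3 (303°, 69 mi): east 69 sin 303° = -57.87, north 69 cos 303° = 37.58
Net displacement: -47.82 east, -29.76 north. Direction back to start is (47.82, 29.76): bearing = atan2(47.82, 29.76) mod 360° = 58.10° ≈ 058°.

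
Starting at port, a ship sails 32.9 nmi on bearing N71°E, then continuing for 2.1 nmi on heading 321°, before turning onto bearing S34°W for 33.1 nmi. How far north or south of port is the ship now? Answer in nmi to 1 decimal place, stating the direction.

15.1 nmi south

Leg 1 (N71°E, 32.9 nmi): east 32.9 sin 71° = 31.11, north 32.9 cos 71° = 10.71
Leg 2 (321°, 2.1 nmi): east 2.1 sin 321° = -1.32, north 2.1 cos 321° = 1.63
Leg 3 (S34°W, 33.1 nmi): east 33.1 sin 214° = -18.51, north 33.1 cos 214° = -27.44
Net north component: -15.10 nmi.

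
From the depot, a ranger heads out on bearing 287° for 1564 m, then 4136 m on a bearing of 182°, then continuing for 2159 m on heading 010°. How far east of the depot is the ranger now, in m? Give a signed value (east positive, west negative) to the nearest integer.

Leg 1 (287°, 1564 m): east 1564 sin 287° = -1495.66, north 1564 cos 287° = 457.27
Leg 2 (182°, 4136 m): east 4136 sin 182° = -144.34, north 4136 cos 182° = -4133.48
Leg 3 (010°, 2159 m): east 2159 sin 10° = 374.91, north 2159 cos 10° = 2126.20
Net east component: -1265.10 m.

-1265 m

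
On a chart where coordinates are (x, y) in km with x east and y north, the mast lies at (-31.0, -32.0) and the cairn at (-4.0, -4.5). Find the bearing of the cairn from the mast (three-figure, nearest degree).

Δeast = -4.0 − -31.0 = 27.00; Δnorth = -4.5 − -32.0 = 27.50.
Bearing = atan2(Δeast, Δnorth) mod 360° = 44.47° ≈ 044°.

044°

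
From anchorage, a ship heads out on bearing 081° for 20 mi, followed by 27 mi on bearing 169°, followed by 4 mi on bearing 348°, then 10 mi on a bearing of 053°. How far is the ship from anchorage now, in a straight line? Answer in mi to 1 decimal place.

Leg 1 (081°, 20 mi): east 20 sin 81° = 19.75, north 20 cos 81° = 3.13
Leg 2 (169°, 27 mi): east 27 sin 169° = 5.15, north 27 cos 169° = -26.50
Leg 3 (348°, 4 mi): east 4 sin 348° = -0.83, north 4 cos 348° = 3.91
Leg 4 (053°, 10 mi): east 10 sin 53° = 7.99, north 10 cos 53° = 6.02
Net: 32.06 east, -13.44 north. Distance = √((32.06)² + (-13.44)²) = 34.765 mi.

34.8 mi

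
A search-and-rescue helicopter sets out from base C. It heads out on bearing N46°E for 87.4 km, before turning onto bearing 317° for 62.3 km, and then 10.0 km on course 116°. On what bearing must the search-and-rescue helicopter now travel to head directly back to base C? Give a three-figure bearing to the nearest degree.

196°

Leg 1 (N46°E, 87.4 km): east 87.4 sin 46° = 62.87, north 87.4 cos 46° = 60.71
Leg 2 (317°, 62.3 km): east 62.3 sin 317° = -42.49, north 62.3 cos 317° = 45.56
Leg 3 (116°, 10.0 km): east 10.0 sin 116° = 8.99, north 10.0 cos 116° = -4.38
Net displacement: 29.37 east, 101.89 north. Direction back to start is (-29.37, -101.89): bearing = atan2(-29.37, -101.89) mod 360° = 196.08° ≈ 196°.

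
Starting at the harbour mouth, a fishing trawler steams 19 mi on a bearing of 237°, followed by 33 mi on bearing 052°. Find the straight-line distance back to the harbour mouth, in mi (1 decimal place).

Leg 1 (237°, 19 mi): east 19 sin 237° = -15.93, north 19 cos 237° = -10.35
Leg 2 (052°, 33 mi): east 33 sin 52° = 26.00, north 33 cos 52° = 20.32
Net: 10.07 east, 9.97 north. Distance = √((10.07)² + (9.97)²) = 14.169 mi.

14.2 mi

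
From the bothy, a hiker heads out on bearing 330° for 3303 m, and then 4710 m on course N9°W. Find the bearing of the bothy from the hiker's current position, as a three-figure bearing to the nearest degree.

Leg 1 (330°, 3303 m): east 3303 sin 330° = -1651.50, north 3303 cos 330° = 2860.48
Leg 2 (N9°W, 4710 m): east 4710 sin 351° = -736.81, north 4710 cos 351° = 4652.01
Net displacement: -2388.31 east, 7512.49 north. Direction back to start is (2388.31, -7512.49): bearing = atan2(2388.31, -7512.49) mod 360° = 162.36° ≈ 162°.

162°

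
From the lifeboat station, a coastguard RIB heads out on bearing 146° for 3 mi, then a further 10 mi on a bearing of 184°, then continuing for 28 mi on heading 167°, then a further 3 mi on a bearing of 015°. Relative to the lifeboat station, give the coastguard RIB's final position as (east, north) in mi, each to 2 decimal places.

(8.06, -36.85)

Leg 1 (146°, 3 mi): east 3 sin 146° = 1.68, north 3 cos 146° = -2.49
Leg 2 (184°, 10 mi): east 10 sin 184° = -0.70, north 10 cos 184° = -9.98
Leg 3 (167°, 28 mi): east 28 sin 167° = 6.30, north 28 cos 167° = -27.28
Leg 4 (015°, 3 mi): east 3 sin 15° = 0.78, north 3 cos 15° = 2.90
Summing: 8.06 mi east, -36.85 mi north → (8.06, -36.85).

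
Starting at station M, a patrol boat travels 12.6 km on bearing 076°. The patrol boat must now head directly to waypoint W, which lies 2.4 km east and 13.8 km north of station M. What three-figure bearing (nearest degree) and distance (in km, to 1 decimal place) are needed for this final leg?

Leg 1 (076°, 12.6 km): east 12.6 sin 76° = 12.23, north 12.6 cos 76° = 3.05
Current position: (12.23, 3.05). Target: (2.4, 13.8). Remaining: Δeast = -9.83, Δnorth = 10.75.
Bearing = atan2(-9.83, 10.75) mod 360° = 317.58°; distance = √((-9.83)² + (10.75)²) = 14.565 km.

318°, 14.6 km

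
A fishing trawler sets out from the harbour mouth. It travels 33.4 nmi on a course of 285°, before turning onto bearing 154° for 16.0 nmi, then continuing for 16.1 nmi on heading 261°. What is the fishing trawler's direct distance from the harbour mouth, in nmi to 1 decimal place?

Leg 1 (285°, 33.4 nmi): east 33.4 sin 285° = -32.26, north 33.4 cos 285° = 8.64
Leg 2 (154°, 16.0 nmi): east 16.0 sin 154° = 7.01, north 16.0 cos 154° = -14.38
Leg 3 (261°, 16.1 nmi): east 16.1 sin 261° = -15.90, north 16.1 cos 261° = -2.52
Net: -41.15 east, -8.25 north. Distance = √((-41.15)² + (-8.25)²) = 41.970 nmi.

42.0 nmi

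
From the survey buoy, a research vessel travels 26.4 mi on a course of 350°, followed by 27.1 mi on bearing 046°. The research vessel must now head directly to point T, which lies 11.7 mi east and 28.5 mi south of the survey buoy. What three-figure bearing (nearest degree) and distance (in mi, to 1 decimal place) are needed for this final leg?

Leg 1 (350°, 26.4 mi): east 26.4 sin 350° = -4.58, north 26.4 cos 350° = 26.00
Leg 2 (046°, 27.1 mi): east 27.1 sin 46° = 19.49, north 27.1 cos 46° = 18.83
Current position: (14.91, 44.82). Target: (11.7, -28.5). Remaining: Δeast = -3.21, Δnorth = -73.32.
Bearing = atan2(-3.21, -73.32) mod 360° = 182.51°; distance = √((-3.21)² + (-73.32)²) = 73.394 mi.

183°, 73.4 mi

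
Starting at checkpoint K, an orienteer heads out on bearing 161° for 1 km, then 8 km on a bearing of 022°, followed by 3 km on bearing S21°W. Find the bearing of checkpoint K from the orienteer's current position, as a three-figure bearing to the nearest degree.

Leg 1 (161°, 1 km): east 1 sin 161° = 0.33, north 1 cos 161° = -0.95
Leg 2 (022°, 8 km): east 8 sin 22° = 3.00, north 8 cos 22° = 7.42
Leg 3 (S21°W, 3 km): east 3 sin 201° = -1.08, north 3 cos 201° = -2.80
Net displacement: 2.25 east, 3.67 north. Direction back to start is (-2.25, -3.67): bearing = atan2(-2.25, -3.67) mod 360° = 211.47° ≈ 211°.

211°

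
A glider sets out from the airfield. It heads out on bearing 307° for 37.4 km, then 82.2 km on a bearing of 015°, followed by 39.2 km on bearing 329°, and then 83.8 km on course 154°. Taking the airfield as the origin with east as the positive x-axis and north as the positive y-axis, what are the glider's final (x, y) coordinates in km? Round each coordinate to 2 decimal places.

Leg 1 (307°, 37.4 km): east 37.4 sin 307° = -29.87, north 37.4 cos 307° = 22.51
Leg 2 (015°, 82.2 km): east 82.2 sin 15° = 21.27, north 82.2 cos 15° = 79.40
Leg 3 (329°, 39.2 km): east 39.2 sin 329° = -20.19, north 39.2 cos 329° = 33.60
Leg 4 (154°, 83.8 km): east 83.8 sin 154° = 36.74, north 83.8 cos 154° = -75.32
Summing: 7.95 km east, 60.19 km north → (7.95, 60.19).

(7.95, 60.19)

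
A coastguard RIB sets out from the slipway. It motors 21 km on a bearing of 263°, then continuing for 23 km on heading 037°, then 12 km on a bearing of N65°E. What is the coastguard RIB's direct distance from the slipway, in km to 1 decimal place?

Leg 1 (263°, 21 km): east 21 sin 263° = -20.84, north 21 cos 263° = -2.56
Leg 2 (037°, 23 km): east 23 sin 37° = 13.84, north 23 cos 37° = 18.37
Leg 3 (N65°E, 12 km): east 12 sin 65° = 10.88, north 12 cos 65° = 5.07
Net: 3.87 east, 20.88 north. Distance = √((3.87)² + (20.88)²) = 21.237 km.

21.2 km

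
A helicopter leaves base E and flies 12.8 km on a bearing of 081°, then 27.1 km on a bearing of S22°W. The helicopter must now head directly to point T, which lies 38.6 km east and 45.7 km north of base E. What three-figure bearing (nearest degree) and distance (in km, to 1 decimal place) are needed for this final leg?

028°, 77.7 km

Leg 1 (081°, 12.8 km): east 12.8 sin 81° = 12.64, north 12.8 cos 81° = 2.00
Leg 2 (S22°W, 27.1 km): east 27.1 sin 202° = -10.15, north 27.1 cos 202° = -25.13
Current position: (2.49, -23.12). Target: (38.6, 45.7). Remaining: Δeast = 36.11, Δnorth = 68.82.
Bearing = atan2(36.11, 68.82) mod 360° = 27.68°; distance = √((36.11)² + (68.82)²) = 77.722 km.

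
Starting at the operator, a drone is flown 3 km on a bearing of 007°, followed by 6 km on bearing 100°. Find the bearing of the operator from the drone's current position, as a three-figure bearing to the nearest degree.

253°

Leg 1 (007°, 3 km): east 3 sin 7° = 0.37, north 3 cos 7° = 2.98
Leg 2 (100°, 6 km): east 6 sin 100° = 5.91, north 6 cos 100° = -1.04
Net displacement: 6.27 east, 1.94 north. Direction back to start is (-6.27, -1.94): bearing = atan2(-6.27, -1.94) mod 360° = 252.85° ≈ 253°.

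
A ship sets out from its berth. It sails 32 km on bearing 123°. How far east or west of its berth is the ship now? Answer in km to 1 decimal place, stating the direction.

Leg 1 (123°, 32 km): east 32 sin 123° = 26.84, north 32 cos 123° = -17.43
Net east component: 26.84 km.

26.8 km east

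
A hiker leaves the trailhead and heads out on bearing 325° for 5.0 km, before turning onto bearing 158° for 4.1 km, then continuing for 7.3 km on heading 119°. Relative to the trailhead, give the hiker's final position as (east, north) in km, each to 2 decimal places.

Leg 1 (325°, 5.0 km): east 5.0 sin 325° = -2.87, north 5.0 cos 325° = 4.10
Leg 2 (158°, 4.1 km): east 4.1 sin 158° = 1.54, north 4.1 cos 158° = -3.80
Leg 3 (119°, 7.3 km): east 7.3 sin 119° = 6.38, north 7.3 cos 119° = -3.54
Summing: 5.05 km east, -3.24 km north → (5.05, -3.24).

(5.05, -3.24)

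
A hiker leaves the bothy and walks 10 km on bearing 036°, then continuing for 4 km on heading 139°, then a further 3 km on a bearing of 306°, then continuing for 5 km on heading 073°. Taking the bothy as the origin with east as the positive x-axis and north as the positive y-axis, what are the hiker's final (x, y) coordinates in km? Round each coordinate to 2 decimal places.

Leg 1 (036°, 10 km): east 10 sin 36° = 5.88, north 10 cos 36° = 8.09
Leg 2 (139°, 4 km): east 4 sin 139° = 2.62, north 4 cos 139° = -3.02
Leg 3 (306°, 3 km): east 3 sin 306° = -2.43, north 3 cos 306° = 1.76
Leg 4 (073°, 5 km): east 5 sin 73° = 4.78, north 5 cos 73° = 1.46
Summing: 10.86 km east, 8.30 km north → (10.86, 8.30).

(10.86, 8.30)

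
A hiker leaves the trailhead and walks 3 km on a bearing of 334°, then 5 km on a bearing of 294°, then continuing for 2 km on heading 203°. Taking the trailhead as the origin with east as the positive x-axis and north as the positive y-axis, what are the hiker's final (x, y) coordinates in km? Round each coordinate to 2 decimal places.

Leg 1 (334°, 3 km): east 3 sin 334° = -1.32, north 3 cos 334° = 2.70
Leg 2 (294°, 5 km): east 5 sin 294° = -4.57, north 5 cos 294° = 2.03
Leg 3 (203°, 2 km): east 2 sin 203° = -0.78, north 2 cos 203° = -1.84
Summing: -6.66 km east, 2.89 km north → (-6.66, 2.89).

(-6.66, 2.89)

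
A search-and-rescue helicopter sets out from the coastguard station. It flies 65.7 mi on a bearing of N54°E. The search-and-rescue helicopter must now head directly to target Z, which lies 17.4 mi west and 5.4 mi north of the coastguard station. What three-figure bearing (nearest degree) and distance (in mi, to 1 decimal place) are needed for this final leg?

245°, 78.0 mi

Leg 1 (N54°E, 65.7 mi): east 65.7 sin 54° = 53.15, north 65.7 cos 54° = 38.62
Current position: (53.15, 38.62). Target: (-17.4, 5.4). Remaining: Δeast = -70.55, Δnorth = -33.22.
Bearing = atan2(-70.55, -33.22) mod 360° = 244.79°; distance = √((-70.55)² + (-33.22)²) = 77.981 mi.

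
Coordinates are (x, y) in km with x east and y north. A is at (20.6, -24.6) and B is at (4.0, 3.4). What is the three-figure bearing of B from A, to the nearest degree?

329°

Δeast = 4.0 − 20.6 = -16.60; Δnorth = 3.4 − -24.6 = 28.00.
Bearing = atan2(Δeast, Δnorth) mod 360° = 329.34° ≈ 329°.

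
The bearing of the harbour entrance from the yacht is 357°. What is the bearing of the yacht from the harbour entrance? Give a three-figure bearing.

177°

Back-bearing = 357° − 180° = 177°.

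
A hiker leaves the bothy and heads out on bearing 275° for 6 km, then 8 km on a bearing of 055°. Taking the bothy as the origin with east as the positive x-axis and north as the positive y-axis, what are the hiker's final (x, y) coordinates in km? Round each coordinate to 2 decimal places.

Leg 1 (275°, 6 km): east 6 sin 275° = -5.98, north 6 cos 275° = 0.52
Leg 2 (055°, 8 km): east 8 sin 55° = 6.55, north 8 cos 55° = 4.59
Summing: 0.58 km east, 5.11 km north → (0.58, 5.11).

(0.58, 5.11)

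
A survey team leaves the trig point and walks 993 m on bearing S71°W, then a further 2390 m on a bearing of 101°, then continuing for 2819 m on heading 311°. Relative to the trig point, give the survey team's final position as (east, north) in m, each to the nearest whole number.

(-720, 1070)

Leg 1 (S71°W, 993 m): east 993 sin 251° = -938.90, north 993 cos 251° = -323.29
Leg 2 (101°, 2390 m): east 2390 sin 101° = 2346.09, north 2390 cos 101° = -456.03
Leg 3 (311°, 2819 m): east 2819 sin 311° = -2127.53, north 2819 cos 311° = 1849.43
Summing: -720.34 m east, 1070.11 m north → (-720, 1070).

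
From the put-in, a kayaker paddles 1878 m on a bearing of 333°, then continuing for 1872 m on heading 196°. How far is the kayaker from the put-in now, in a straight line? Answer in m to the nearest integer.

1374 m

Leg 1 (333°, 1878 m): east 1878 sin 333° = -852.59, north 1878 cos 333° = 1673.31
Leg 2 (196°, 1872 m): east 1872 sin 196° = -515.99, north 1872 cos 196° = -1799.48
Net: -1368.59 east, -126.17 north. Distance = √((-1368.59)² + (-126.17)²) = 1374.391 m.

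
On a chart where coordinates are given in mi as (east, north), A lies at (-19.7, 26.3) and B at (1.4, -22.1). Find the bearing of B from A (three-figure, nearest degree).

Δeast = 1.4 − -19.7 = 21.10; Δnorth = -22.1 − 26.3 = -48.40.
Bearing = atan2(Δeast, Δnorth) mod 360° = 156.45° ≈ 156°.

156°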